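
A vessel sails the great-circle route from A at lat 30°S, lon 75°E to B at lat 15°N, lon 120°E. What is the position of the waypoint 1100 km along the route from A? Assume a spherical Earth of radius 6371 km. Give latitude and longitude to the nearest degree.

≈ lat 23°S, lon 83°E

The haversine formula gives a central angle δ ≈ 1.090 rad (62.5°) between the endpoints. The total great-circle distance is δ·R ≈ 1.090 × 6371 ≈ 6947 km, so the target fraction is f = 1100/6947 ≈ 0.158.
Interpolate at f ≈ 0.158 with slerp weights a = sin((1−f)δ)/sin δ ≈ 0.896, b = sin(fδ)/sin δ ≈ 0.194.
p = a·p₁ + b·p₂ ≈ (0.107, 0.911, -0.398); φ = arcsin(p_z) ≈ -23.43°, λ = atan2(p_y, p_x) ≈ 83.29°.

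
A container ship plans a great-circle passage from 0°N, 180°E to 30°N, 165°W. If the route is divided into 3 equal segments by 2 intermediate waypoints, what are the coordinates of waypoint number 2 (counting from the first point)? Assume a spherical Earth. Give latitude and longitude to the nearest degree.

From cos δ = sin φ₁ sin φ₂ + cos φ₁ cos φ₂ cos Δλ, the central angle is δ ≈ 0.580 rad (33.2°).
Interpolate at f = 2/3 with slerp weights a = sin((1−f)δ)/sin δ ≈ 0.351, b = sin(fδ)/sin δ ≈ 0.688.
p = a·p₁ + b·p₂ ≈ (-0.926, -0.154, 0.344); φ = arcsin(p_z) ≈ 20.12°, λ = atan2(p_y, p_x) ≈ -170.55°.

≈ 20°N, 171°W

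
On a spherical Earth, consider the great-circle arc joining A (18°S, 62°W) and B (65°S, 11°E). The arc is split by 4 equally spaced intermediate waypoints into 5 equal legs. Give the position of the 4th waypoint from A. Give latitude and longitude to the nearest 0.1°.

From cos δ = sin φ₁ sin φ₂ + cos φ₁ cos φ₂ cos Δλ, the central angle is δ ≈ 1.162 rad (66.6°).
Interpolate at f = 4/5 with slerp weights a = sin((1−f)δ)/sin δ ≈ 0.251, b = sin(fδ)/sin δ ≈ 0.873.
p = a·p₁ + b·p₂ ≈ (0.474, -0.140, -0.869); φ = arcsin(p_z) ≈ -60.35°, λ = atan2(p_y, p_x) ≈ -16.48°.

≈ (60.4°S, 16.5°W)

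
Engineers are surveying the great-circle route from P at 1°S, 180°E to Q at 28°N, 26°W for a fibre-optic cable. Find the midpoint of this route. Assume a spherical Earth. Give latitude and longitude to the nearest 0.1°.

≈ 45.9°N, 118.1°W

Convert each endpoint to a unit vector on the sphere (x = cos φ cos λ, y = cos φ sin λ, z = sin φ).
The central angle between the endpoints is δ = arccos(p₁·p₂) ≈ 2.501 rad (143.3°).
Interpolate at f = 1/2 with slerp weights a = sin((1−f)δ)/sin δ ≈ 1.588, b = sin(fδ)/sin δ ≈ 1.588.
p = a·p₁ + b·p₂ ≈ (-0.327, -0.615, 0.718); φ = arcsin(p_z) ≈ 45.86°, λ = atan2(p_y, p_x) ≈ -118.05°.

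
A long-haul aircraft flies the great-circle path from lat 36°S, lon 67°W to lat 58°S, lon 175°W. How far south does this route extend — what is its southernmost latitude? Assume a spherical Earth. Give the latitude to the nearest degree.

≈ 64°S

The great circle lies in the plane with unit normal n̂ = (p₁ × p₂)/|p₁ × p₂|.
Here n̂_z ≈ -0.438; the vertex latitude is φ_max = arccos|n̂_z| ≈ 64.0°.
Check via Clairaut: cos φ_max = |cos φ₁| · sin C = cos(36.0°)·sin(147.2°) ≈ 0.438, again giving ≈ 64.0°.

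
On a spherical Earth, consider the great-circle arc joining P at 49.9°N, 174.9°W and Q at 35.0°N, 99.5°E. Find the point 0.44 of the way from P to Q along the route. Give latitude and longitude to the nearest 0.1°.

≈ 52.1°N, 141.7°E

The haversine formula gives a central angle δ ≈ 1.071 rad (61.4°) between the endpoints.
Interpolate at f = 0.44 with slerp weights a = sin((1−f)δ)/sin δ ≈ 0.643, b = sin(fδ)/sin δ ≈ 0.517.
p = a·p₁ + b·p₂ ≈ (-0.483, 0.381, 0.789); φ = arcsin(p_z) ≈ 52.06°, λ = atan2(p_y, p_x) ≈ 141.70°.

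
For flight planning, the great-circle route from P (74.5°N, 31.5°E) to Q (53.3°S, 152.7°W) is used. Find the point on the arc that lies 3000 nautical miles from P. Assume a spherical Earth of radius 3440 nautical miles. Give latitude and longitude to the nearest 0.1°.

≈ (55.4°N, 157.9°W)

Write both endpoints as unit vectors p₁, p₂ with components (cos φ cos λ, cos φ sin λ, sin φ).
The central angle between the endpoints is δ = arccos(p₁·p₂) ≈ 2.770 rad (158.7°). The total great-circle distance is δ·R ≈ 2.770 × 3440 ≈ 9530 nmi, so the target fraction is f = 3000/9530 ≈ 0.315.
Interpolate at f ≈ 0.315 with slerp weights a = sin((1−f)δ)/sin δ ≈ 2.610, b = sin(fδ)/sin δ ≈ 2.111.
p = a·p₁ + b·p₂ ≈ (-0.526, -0.214, 0.823); φ = arcsin(p_z) ≈ 55.38°, λ = atan2(p_y, p_x) ≈ -157.86°.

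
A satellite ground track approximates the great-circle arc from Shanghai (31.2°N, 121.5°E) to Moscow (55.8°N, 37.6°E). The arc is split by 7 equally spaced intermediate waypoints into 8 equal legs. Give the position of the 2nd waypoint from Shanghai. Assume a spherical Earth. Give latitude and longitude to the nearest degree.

≈ 42°N, 108°E

From cos δ = sin φ₁ sin φ₂ + cos φ₁ cos φ₂ cos Δλ, the central angle is δ ≈ 1.071 rad (61.3°).
Interpolate at f = 2/8 with slerp weights a = sin((1−f)δ)/sin δ ≈ 0.820, b = sin(fδ)/sin δ ≈ 0.301.
p = a·p₁ + b·p₂ ≈ (-0.232, 0.701, 0.674); φ = arcsin(p_z) ≈ 42.38°, λ = atan2(p_y, p_x) ≈ 108.32°.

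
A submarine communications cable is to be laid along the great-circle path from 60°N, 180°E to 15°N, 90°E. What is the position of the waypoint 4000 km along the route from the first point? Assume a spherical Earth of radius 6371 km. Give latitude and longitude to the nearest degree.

Write both endpoints as unit vectors p₁, p₂ with components (cos φ cos λ, cos φ sin λ, sin φ).
The central angle between the endpoints is δ = arccos(p₁·p₂) ≈ 1.345 rad (77.0°). The total great-circle distance is δ·R ≈ 1.345 × 6371 ≈ 8567 km, so the target fraction is f = 4000/8567 ≈ 0.467.
Interpolate at f ≈ 0.467 with slerp weights a = sin((1−f)δ)/sin δ ≈ 0.674, b = sin(fδ)/sin δ ≈ 0.603.
p = a·p₁ + b·p₂ ≈ (-0.337, 0.582, 0.740); φ = arcsin(p_z) ≈ 47.72°, λ = atan2(p_y, p_x) ≈ 120.07°.

≈ 48°N, 120°E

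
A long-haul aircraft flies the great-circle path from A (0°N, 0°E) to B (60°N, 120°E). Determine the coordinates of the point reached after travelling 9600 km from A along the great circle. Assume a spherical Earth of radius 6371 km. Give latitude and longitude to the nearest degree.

≈ (63°N, 82°E)

From cos δ = sin φ₁ sin φ₂ + cos φ₁ cos φ₂ cos Δλ, the central angle is δ ≈ 1.823 rad (104.5°). The total great-circle distance is δ·R ≈ 1.823 × 6371 ≈ 11617 km, so the target fraction is f = 9600/11617 ≈ 0.826.
Interpolate at f ≈ 0.826 with slerp weights a = sin((1−f)δ)/sin δ ≈ 0.322, b = sin(fδ)/sin δ ≈ 1.031.
p = a·p₁ + b·p₂ ≈ (0.064, 0.446, 0.893); φ = arcsin(p_z) ≈ 63.20°, λ = atan2(p_y, p_x) ≈ 81.85°.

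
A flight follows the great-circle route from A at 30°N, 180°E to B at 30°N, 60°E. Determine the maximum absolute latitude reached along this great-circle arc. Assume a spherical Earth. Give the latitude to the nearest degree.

≈ 49°N

The great circle lies in the plane with unit normal n̂ = (p₁ × p₂)/|p₁ × p₂|.
Here n̂_z ≈ -0.655; the vertex latitude is φ_max = arccos|n̂_z| ≈ 49.1°.
Check via Clairaut: cos φ_max = |cos φ₁| · sin C = cos(30.0°)·sin(49.1°) ≈ 0.655, again giving ≈ 49.1°.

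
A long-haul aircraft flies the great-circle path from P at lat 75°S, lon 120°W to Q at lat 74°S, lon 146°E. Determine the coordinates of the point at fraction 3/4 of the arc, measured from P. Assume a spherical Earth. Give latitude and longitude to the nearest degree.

From cos δ = sin φ₁ sin φ₂ + cos φ₁ cos φ₂ cos Δλ, the central angle is δ ≈ 0.394 rad (22.6°).
Interpolate at f = 3/4 with slerp weights a = sin((1−f)δ)/sin δ ≈ 0.256, b = sin(fδ)/sin δ ≈ 0.759.
p = a·p₁ + b·p₂ ≈ (-0.206, 0.060, -0.977); φ = arcsin(p_z) ≈ -77.59°, λ = atan2(p_y, p_x) ≈ 163.92°.

≈ lat 78°S, lon 164°E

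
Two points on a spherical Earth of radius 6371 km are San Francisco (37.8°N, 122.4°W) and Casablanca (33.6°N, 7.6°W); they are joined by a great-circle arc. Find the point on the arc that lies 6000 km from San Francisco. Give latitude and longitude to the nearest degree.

≈ (51°N, 45°W)

Write both endpoints as unit vectors p₁, p₂ with components (cos φ cos λ, cos φ sin λ, sin φ).
The central angle between the endpoints is δ = arccos(p₁·p₂) ≈ 1.508 rad (86.4°). The total great-circle distance is δ·R ≈ 1.508 × 6371 ≈ 9605 km, so the target fraction is f = 6000/9605 ≈ 0.625.
Interpolate at f ≈ 0.625 with slerp weights a = sin((1−f)δ)/sin δ ≈ 0.537, b = sin(fδ)/sin δ ≈ 0.810.
p = a·p₁ + b·p₂ ≈ (0.441, -0.448, 0.778); φ = arcsin(p_z) ≈ 51.04°, λ = atan2(p_y, p_x) ≈ -45.40°.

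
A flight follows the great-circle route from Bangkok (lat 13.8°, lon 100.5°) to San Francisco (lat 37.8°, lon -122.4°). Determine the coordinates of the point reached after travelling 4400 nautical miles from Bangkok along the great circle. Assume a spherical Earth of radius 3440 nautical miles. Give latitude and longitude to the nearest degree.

≈ lat 55°, lon -179°

Write both endpoints as unit vectors p₁, p₂ with components (cos φ cos λ, cos φ sin λ, sin φ).
The central angle between the endpoints is δ = arccos(p₁·p₂) ≈ 2.000 rad (114.6°). The total great-circle distance is δ·R ≈ 2.000 × 3440 ≈ 6879 nmi, so the target fraction is f = 4400/6879 ≈ 0.640.
Interpolate at f ≈ 0.640 with slerp weights a = sin((1−f)δ)/sin δ ≈ 0.726, b = sin(fδ)/sin δ ≈ 1.053.
p = a·p₁ + b·p₂ ≈ (-0.574, -0.010, 0.819); φ = arcsin(p_z) ≈ 54.94°, λ = atan2(p_y, p_x) ≈ -179.03°.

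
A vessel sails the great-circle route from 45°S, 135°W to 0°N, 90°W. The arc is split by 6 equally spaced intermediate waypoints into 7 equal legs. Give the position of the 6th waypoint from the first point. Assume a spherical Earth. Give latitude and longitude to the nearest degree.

Write both endpoints as unit vectors p₁, p₂ with components (cos φ cos λ, cos φ sin λ, sin φ).
The central angle between the endpoints is δ = arccos(p₁·p₂) ≈ 1.047 rad (60.0°).
Interpolate at f = 6/7 with slerp weights a = sin((1−f)δ)/sin δ ≈ 0.172, b = sin(fδ)/sin δ ≈ 0.903.
p = a·p₁ + b·p₂ ≈ (-0.086, -0.989, -0.122); φ = arcsin(p_z) ≈ -6.99°, λ = atan2(p_y, p_x) ≈ -94.97°.

≈ 7°S, 95°W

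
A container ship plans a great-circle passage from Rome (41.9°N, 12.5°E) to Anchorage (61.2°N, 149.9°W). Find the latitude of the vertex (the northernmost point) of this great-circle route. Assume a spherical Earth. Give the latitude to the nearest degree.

≈ 84°N

The great circle lies in the plane with unit normal n̂ = (p₁ × p₂)/|p₁ × p₂|.
Here n̂_z ≈ -0.112; the vertex latitude is φ_max = arccos|n̂_z| ≈ 83.6°.
Check via Clairaut: cos φ_max = |cos φ₁| · sin C = cos(41.9°)·sin(8.6°) ≈ 0.112, again giving ≈ 83.6°.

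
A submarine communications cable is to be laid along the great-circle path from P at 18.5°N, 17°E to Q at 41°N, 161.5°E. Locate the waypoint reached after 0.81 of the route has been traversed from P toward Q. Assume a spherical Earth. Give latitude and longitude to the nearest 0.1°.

Write both endpoints as unit vectors p₁, p₂ with components (cos φ cos λ, cos φ sin λ, sin φ).
The central angle between the endpoints is δ = arccos(p₁·p₂) ≈ 1.955 rad (112.0°).
Interpolate at f = 0.81 with slerp weights a = sin((1−f)δ)/sin δ ≈ 0.391, b = sin(fδ)/sin δ ≈ 1.078.
p = a·p₁ + b·p₂ ≈ (-0.417, 0.367, 0.832); φ = arcsin(p_z) ≈ 56.27°, λ = atan2(p_y, p_x) ≈ 138.66°.

≈ 56.3°N, 138.7°E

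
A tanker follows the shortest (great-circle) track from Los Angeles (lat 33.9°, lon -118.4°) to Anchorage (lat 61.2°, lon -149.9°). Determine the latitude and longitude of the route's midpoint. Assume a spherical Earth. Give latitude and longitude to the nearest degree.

From cos δ = sin φ₁ sin φ₂ + cos φ₁ cos φ₂ cos Δλ, the central angle is δ ≈ 0.592 rad (33.9°).
Interpolate at f = 1/2 with slerp weights a = sin((1−f)δ)/sin δ ≈ 0.523, b = sin(fδ)/sin δ ≈ 0.523.
p = a·p₁ + b·p₂ ≈ (-0.424, -0.508, 0.750); φ = arcsin(p_z) ≈ 48.56°, λ = atan2(p_y, p_x) ≈ -129.87°.

≈ lat 49°, lon -130°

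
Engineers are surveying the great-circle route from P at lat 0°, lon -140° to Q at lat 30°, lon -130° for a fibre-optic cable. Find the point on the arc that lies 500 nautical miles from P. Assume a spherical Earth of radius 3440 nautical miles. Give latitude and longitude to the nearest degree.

The haversine formula gives a central angle δ ≈ 0.549 rad (31.5°) between the endpoints. The total great-circle distance is δ·R ≈ 0.549 × 3440 ≈ 1890 nmi, so the target fraction is f = 500/1890 ≈ 0.265.
Interpolate at f ≈ 0.265 with slerp weights a = sin((1−f)δ)/sin δ ≈ 0.753, b = sin(fδ)/sin δ ≈ 0.277.
p = a·p₁ + b·p₂ ≈ (-0.731, -0.668, 0.139); φ = arcsin(p_z) ≈ 7.97°, λ = atan2(p_y, p_x) ≈ -137.59°.

≈ lat 8°, lon -138°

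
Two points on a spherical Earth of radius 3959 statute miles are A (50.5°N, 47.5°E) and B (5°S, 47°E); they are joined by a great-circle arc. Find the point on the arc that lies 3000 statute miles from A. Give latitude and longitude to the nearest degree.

Write both endpoints as unit vectors p₁, p₂ with components (cos φ cos λ, cos φ sin λ, sin φ).
The central angle between the endpoints is δ = arccos(p₁·p₂) ≈ 0.969 rad (55.5°). The total great-circle distance is δ·R ≈ 0.969 × 3959 ≈ 3835 mi, so the target fraction is f = 3000/3835 ≈ 0.782.
Interpolate at f ≈ 0.782 with slerp weights a = sin((1−f)δ)/sin δ ≈ 0.254, b = sin(fδ)/sin δ ≈ 0.834.
p = a·p₁ + b·p₂ ≈ (0.676, 0.727, 0.123); φ = arcsin(p_z) ≈ 7.08°, λ = atan2(p_y, p_x) ≈ 47.08°.

≈ (7°N, 47°E)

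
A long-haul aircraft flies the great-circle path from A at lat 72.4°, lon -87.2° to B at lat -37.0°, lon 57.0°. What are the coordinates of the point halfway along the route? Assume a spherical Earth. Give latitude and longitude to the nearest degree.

From cos δ = sin φ₁ sin φ₂ + cos φ₁ cos φ₂ cos Δλ, the central angle is δ ≈ 2.449 rad (140.3°).
Interpolate at f = 1/2 with slerp weights a = sin((1−f)δ)/sin δ ≈ 1.473, b = sin(fδ)/sin δ ≈ 1.473.
p = a·p₁ + b·p₂ ≈ (0.662, 0.542, 0.518); φ = arcsin(p_z) ≈ 31.17°, λ = atan2(p_y, p_x) ≈ 39.28°.

≈ lat 31°, lon 39°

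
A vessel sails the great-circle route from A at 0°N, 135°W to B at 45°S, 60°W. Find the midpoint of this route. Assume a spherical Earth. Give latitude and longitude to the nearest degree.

The haversine formula gives a central angle δ ≈ 1.387 rad (79.5°) between the endpoints.
Interpolate at f = 1/2 with slerp weights a = sin((1−f)δ)/sin δ ≈ 0.650, b = sin(fδ)/sin δ ≈ 0.650.
p = a·p₁ + b·p₂ ≈ (-0.230, -0.858, -0.460); φ = arcsin(p_z) ≈ -27.37°, λ = atan2(p_y, p_x) ≈ -105.00°.

≈ 27°S, 105°W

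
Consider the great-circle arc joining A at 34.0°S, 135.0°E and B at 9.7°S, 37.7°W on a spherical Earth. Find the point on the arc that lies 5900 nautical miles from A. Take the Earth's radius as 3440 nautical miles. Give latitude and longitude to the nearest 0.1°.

≈ 46.6°S, 30.0°W

Convert each endpoint to a unit vector on the sphere (x = cos φ cos λ, y = cos φ sin λ, z = sin φ).
The central angle between the endpoints is δ = arccos(p₁·p₂) ≈ 2.369 rad (135.8°). The total great-circle distance is δ·R ≈ 2.369 × 3440 ≈ 8151 nmi, so the target fraction is f = 5900/8151 ≈ 0.724.
Interpolate at f ≈ 0.724 with slerp weights a = sin((1−f)δ)/sin δ ≈ 0.872, b = sin(fδ)/sin δ ≈ 1.418.
p = a·p₁ + b·p₂ ≈ (0.595, -0.344, -0.727); φ = arcsin(p_z) ≈ -46.61°, λ = atan2(p_y, p_x) ≈ -30.01°.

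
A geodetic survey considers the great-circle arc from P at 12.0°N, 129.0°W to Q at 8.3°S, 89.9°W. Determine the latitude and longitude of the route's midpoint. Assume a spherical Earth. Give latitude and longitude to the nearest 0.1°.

From cos δ = sin φ₁ sin φ₂ + cos φ₁ cos φ₂ cos Δλ, the central angle is δ ≈ 0.765 rad (43.9°).
Interpolate at f = 1/2 with slerp weights a = sin((1−f)δ)/sin δ ≈ 0.539, b = sin(fδ)/sin δ ≈ 0.539.
p = a·p₁ + b·p₂ ≈ (-0.331, -0.943, 0.034); φ = arcsin(p_z) ≈ 1.96°, λ = atan2(p_y, p_x) ≈ -109.33°.

≈ 2.0°N, 109.3°W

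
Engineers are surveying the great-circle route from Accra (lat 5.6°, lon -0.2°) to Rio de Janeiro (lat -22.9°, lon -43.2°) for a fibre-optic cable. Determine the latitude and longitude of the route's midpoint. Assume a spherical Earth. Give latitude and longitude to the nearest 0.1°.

≈ lat -9.3°, lon -20.8°

Convert each endpoint to a unit vector on the sphere (x = cos φ cos λ, y = cos φ sin λ, z = sin φ).
The central angle between the endpoints is δ = arccos(p₁·p₂) ≈ 0.886 rad (50.8°).
Interpolate at f = 1/2 with slerp weights a = sin((1−f)δ)/sin δ ≈ 0.553, b = sin(fδ)/sin δ ≈ 0.553.
p = a·p₁ + b·p₂ ≈ (0.922, -0.351, -0.161); φ = arcsin(p_z) ≈ -9.28°, λ = atan2(p_y, p_x) ≈ -20.83°.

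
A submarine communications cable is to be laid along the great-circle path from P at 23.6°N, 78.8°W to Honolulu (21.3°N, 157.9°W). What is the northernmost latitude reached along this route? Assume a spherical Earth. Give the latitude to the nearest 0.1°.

The great circle lies in the plane with unit normal n̂ = (p₁ × p₂)/|p₁ × p₂|.
Here n̂_z ≈ -0.881; the vertex latitude is φ_max = arccos|n̂_z| ≈ 28.3°.
Check via Clairaut: cos φ_max = |cos φ₁| · sin C = cos(23.6°)·sin(74.0°) ≈ 0.881, again giving ≈ 28.3°.

≈ 28.3°N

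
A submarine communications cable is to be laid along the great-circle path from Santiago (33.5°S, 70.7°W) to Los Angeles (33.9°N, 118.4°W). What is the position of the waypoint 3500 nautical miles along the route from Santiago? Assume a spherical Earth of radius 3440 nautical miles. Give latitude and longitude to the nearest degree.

≈ 15°N, 104°W

Convert each endpoint to a unit vector on the sphere (x = cos φ cos λ, y = cos φ sin λ, z = sin φ).
The central angle between the endpoints is δ = arccos(p₁·p₂) ≈ 1.412 rad (80.9°). The total great-circle distance is δ·R ≈ 1.412 × 3440 ≈ 4858 nmi, so the target fraction is f = 3500/4858 ≈ 0.720.
Interpolate at f ≈ 0.720 with slerp weights a = sin((1−f)δ)/sin δ ≈ 0.389, b = sin(fδ)/sin δ ≈ 0.862.
p = a·p₁ + b·p₂ ≈ (-0.233, -0.936, 0.266); φ = arcsin(p_z) ≈ 15.40°, λ = atan2(p_y, p_x) ≈ -103.97°.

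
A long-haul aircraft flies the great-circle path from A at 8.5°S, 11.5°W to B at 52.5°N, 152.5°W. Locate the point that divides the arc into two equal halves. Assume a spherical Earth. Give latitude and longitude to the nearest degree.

≈ 45°N, 48°W

Convert each endpoint to a unit vector on the sphere (x = cos φ cos λ, y = cos φ sin λ, z = sin φ).
The central angle between the endpoints is δ = arccos(p₁·p₂) ≈ 2.196 rad (125.8°).
Interpolate at f = 1/2 with slerp weights a = sin((1−f)δ)/sin δ ≈ 1.098, b = sin(fδ)/sin δ ≈ 1.098.
p = a·p₁ + b·p₂ ≈ (0.471, -0.525, 0.709); φ = arcsin(p_z) ≈ 45.13°, λ = atan2(p_y, p_x) ≈ -48.10°.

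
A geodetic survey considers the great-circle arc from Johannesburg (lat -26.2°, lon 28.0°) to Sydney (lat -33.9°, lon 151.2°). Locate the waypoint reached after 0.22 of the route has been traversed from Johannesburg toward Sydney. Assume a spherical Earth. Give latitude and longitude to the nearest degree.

Write both endpoints as unit vectors p₁, p₂ with components (cos φ cos λ, cos φ sin λ, sin φ).
The central angle between the endpoints is δ = arccos(p₁·p₂) ≈ 1.733 rad (99.3°).
Interpolate at f = 0.22 with slerp weights a = sin((1−f)δ)/sin δ ≈ 0.989, b = sin(fδ)/sin δ ≈ 0.377.
p = a·p₁ + b·p₂ ≈ (0.509, 0.567, -0.647); φ = arcsin(p_z) ≈ -40.32°, λ = atan2(p_y, p_x) ≈ 48.09°.

≈ lat -40°, lon 48°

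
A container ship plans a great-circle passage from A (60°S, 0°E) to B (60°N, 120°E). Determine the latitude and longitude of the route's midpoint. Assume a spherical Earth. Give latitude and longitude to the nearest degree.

Write both endpoints as unit vectors p₁, p₂ with components (cos φ cos λ, cos φ sin λ, sin φ).
The central angle between the endpoints is δ = arccos(p₁·p₂) ≈ 2.636 rad (151.0°).
Interpolate at f = 1/2 with slerp weights a = sin((1−f)δ)/sin δ ≈ 2.000, b = sin(fδ)/sin δ ≈ 2.000.
p = a·p₁ + b·p₂ ≈ (0.500, 0.866, 0.000); φ = arcsin(p_z) ≈ 0.00°, λ = atan2(p_y, p_x) ≈ 60.00°.

≈ (0°N, 60°E)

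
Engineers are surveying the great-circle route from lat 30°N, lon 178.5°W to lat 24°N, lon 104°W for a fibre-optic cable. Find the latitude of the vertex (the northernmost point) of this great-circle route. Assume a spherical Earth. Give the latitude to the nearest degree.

≈ 33°N

The great circle lies in the plane with unit normal n̂ = (p₁ × p₂)/|p₁ × p₂|.
Here n̂_z ≈ +0.838; the vertex latitude is φ_max = arccos|n̂_z| ≈ 33.1°.
Check via Clairaut: cos φ_max = |cos φ₁| · sin C = cos(30.0°)·sin(75.3°) ≈ 0.838, again giving ≈ 33.1°.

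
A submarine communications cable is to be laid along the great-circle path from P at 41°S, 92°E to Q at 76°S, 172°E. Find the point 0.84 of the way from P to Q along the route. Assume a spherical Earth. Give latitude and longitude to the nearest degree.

≈ 74°S, 142°E

Convert each endpoint to a unit vector on the sphere (x = cos φ cos λ, y = cos φ sin λ, z = sin φ).
The central angle between the endpoints is δ = arccos(p₁·p₂) ≈ 0.839 rad (48.1°).
Interpolate at f = 0.84 with slerp weights a = sin((1−f)δ)/sin δ ≈ 0.180, b = sin(fδ)/sin δ ≈ 0.871.
p = a·p₁ + b·p₂ ≈ (-0.213, 0.165, -0.963); φ = arcsin(p_z) ≈ -74.35°, λ = atan2(p_y, p_x) ≈ 142.28°.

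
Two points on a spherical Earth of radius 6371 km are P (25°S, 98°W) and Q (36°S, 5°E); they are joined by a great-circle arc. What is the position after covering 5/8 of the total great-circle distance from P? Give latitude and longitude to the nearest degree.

Convert each endpoint to a unit vector on the sphere (x = cos φ cos λ, y = cos φ sin λ, z = sin φ).
The central angle between the endpoints is δ = arccos(p₁·p₂) ≈ 1.487 rad (85.2°).
Interpolate at f = 5/8 with slerp weights a = sin((1−f)δ)/sin δ ≈ 0.531, b = sin(fδ)/sin δ ≈ 0.804.
p = a·p₁ + b·p₂ ≈ (0.581, -0.420, -0.697); φ = arcsin(p_z) ≈ -44.20°, λ = atan2(p_y, p_x) ≈ -35.86°.

≈ (44°S, 36°W)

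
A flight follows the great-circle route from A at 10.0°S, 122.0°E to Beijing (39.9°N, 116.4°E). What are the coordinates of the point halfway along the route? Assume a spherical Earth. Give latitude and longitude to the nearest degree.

≈ 15°N, 120°E

Write both endpoints as unit vectors p₁, p₂ with components (cos φ cos λ, cos φ sin λ, sin φ).
The central angle between the endpoints is δ = arccos(p₁·p₂) ≈ 0.876 rad (50.2°).
Interpolate at f = 1/2 with slerp weights a = sin((1−f)δ)/sin δ ≈ 0.552, b = sin(fδ)/sin δ ≈ 0.552.
p = a·p₁ + b·p₂ ≈ (-0.476, 0.840, 0.258); φ = arcsin(p_z) ≈ 14.97°, λ = atan2(p_y, p_x) ≈ 119.55°.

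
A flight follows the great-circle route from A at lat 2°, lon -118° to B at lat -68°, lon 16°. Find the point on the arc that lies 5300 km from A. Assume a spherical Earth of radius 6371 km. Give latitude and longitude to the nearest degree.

The haversine formula gives a central angle δ ≈ 1.868 rad (107.0°) between the endpoints. The total great-circle distance is δ·R ≈ 1.868 × 6371 ≈ 11898 km, so the target fraction is f = 5300/11898 ≈ 0.445.
Interpolate at f ≈ 0.445 with slerp weights a = sin((1−f)δ)/sin δ ≈ 0.900, b = sin(fδ)/sin δ ≈ 0.773.
p = a·p₁ + b·p₂ ≈ (-0.144, -0.714, -0.685); φ = arcsin(p_z) ≈ -43.26°, λ = atan2(p_y, p_x) ≈ -101.38°.

≈ lat -43°, lon -101°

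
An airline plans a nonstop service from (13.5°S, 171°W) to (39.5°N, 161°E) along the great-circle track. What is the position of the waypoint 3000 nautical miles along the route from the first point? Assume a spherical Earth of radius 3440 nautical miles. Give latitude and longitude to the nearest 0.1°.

≈ (31.6°N, 166.7°E)

From cos δ = sin φ₁ sin φ₂ + cos φ₁ cos φ₂ cos Δλ, the central angle is δ ≈ 1.031 rad (59.1°). The total great-circle distance is δ·R ≈ 1.031 × 3440 ≈ 3547 nmi, so the target fraction is f = 3000/3547 ≈ 0.846.
Interpolate at f ≈ 0.846 with slerp weights a = sin((1−f)δ)/sin δ ≈ 0.184, b = sin(fδ)/sin δ ≈ 0.893.
p = a·p₁ + b·p₂ ≈ (-0.828, 0.196, 0.525); φ = arcsin(p_z) ≈ 31.65°, λ = atan2(p_y, p_x) ≈ 166.68°.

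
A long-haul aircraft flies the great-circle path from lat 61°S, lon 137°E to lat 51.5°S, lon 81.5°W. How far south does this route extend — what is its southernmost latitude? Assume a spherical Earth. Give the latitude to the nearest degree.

≈ 78°S

The great circle lies in the plane with unit normal n̂ = (p₁ × p₂)/|p₁ × p₂|.
Here n̂_z ≈ +0.210; the vertex latitude is φ_max = arccos|n̂_z| ≈ 77.9°.
Check via Clairaut: cos φ_max = |cos φ₁| · sin C = cos(61.0°)·sin(154.3°) ≈ 0.210, again giving ≈ 77.9°.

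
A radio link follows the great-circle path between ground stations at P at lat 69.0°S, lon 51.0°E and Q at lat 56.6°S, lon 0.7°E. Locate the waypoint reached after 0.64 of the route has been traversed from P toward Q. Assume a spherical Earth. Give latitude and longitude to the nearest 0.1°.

≈ lat 62.9°S, lon 13.7°E

From cos δ = sin φ₁ sin φ₂ + cos φ₁ cos φ₂ cos Δλ, the central angle is δ ≈ 0.438 rad (25.1°).
Interpolate at f = 0.64 with slerp weights a = sin((1−f)δ)/sin δ ≈ 0.370, b = sin(fδ)/sin δ ≈ 0.652.
p = a·p₁ + b·p₂ ≈ (0.443, 0.108, -0.890); φ = arcsin(p_z) ≈ -62.91°, λ = atan2(p_y, p_x) ≈ 13.65°.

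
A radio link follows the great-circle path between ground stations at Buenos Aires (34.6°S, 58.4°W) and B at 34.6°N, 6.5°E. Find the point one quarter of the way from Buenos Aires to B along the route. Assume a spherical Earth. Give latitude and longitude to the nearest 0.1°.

Write both endpoints as unit vectors p₁, p₂ with components (cos φ cos λ, cos φ sin λ, sin φ).
The central angle between the endpoints is δ = arccos(p₁·p₂) ≈ 1.606 rad (92.0°).
Interpolate at f = 1/4 with slerp weights a = sin((1−f)δ)/sin δ ≈ 0.934, b = sin(fδ)/sin δ ≈ 0.391.
p = a·p₁ + b·p₂ ≈ (0.723, -0.619, -0.308); φ = arcsin(p_z) ≈ -17.97°, λ = atan2(p_y, p_x) ≈ -40.56°.

≈ 18.0°S, 40.6°W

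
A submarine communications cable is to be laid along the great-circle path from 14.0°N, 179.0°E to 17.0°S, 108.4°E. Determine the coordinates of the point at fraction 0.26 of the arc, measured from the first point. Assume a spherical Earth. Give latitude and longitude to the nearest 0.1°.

≈ 6.1°N, 160.5°E

Write both endpoints as unit vectors p₁, p₂ with components (cos φ cos λ, cos φ sin λ, sin φ).
The central angle between the endpoints is δ = arccos(p₁·p₂) ≈ 1.331 rad (76.3°).
Interpolate at f = 0.26 with slerp weights a = sin((1−f)δ)/sin δ ≈ 0.858, b = sin(fδ)/sin δ ≈ 0.349.
p = a·p₁ + b·p₂ ≈ (-0.938, 0.331, 0.105); φ = arcsin(p_z) ≈ 6.05°, λ = atan2(p_y, p_x) ≈ 160.53°.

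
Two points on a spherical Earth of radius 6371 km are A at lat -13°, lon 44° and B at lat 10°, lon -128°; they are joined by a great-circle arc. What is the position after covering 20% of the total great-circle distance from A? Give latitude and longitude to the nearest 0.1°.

Convert each endpoint to a unit vector on the sphere (x = cos φ cos λ, y = cos φ sin λ, z = sin φ).
The central angle between the endpoints is δ = arccos(p₁·p₂) ≈ 2.995 rad (171.6°).
Interpolate at f = 0.20 with slerp weights a = sin((1−f)δ)/sin δ ≈ 4.648, b = sin(fδ)/sin δ ≈ 3.863.
p = a·p₁ + b·p₂ ≈ (0.915, 0.148, -0.375); φ = arcsin(p_z) ≈ -22.00°, λ = atan2(p_y, p_x) ≈ 9.18°.

≈ lat -22.0°, lon 9.2°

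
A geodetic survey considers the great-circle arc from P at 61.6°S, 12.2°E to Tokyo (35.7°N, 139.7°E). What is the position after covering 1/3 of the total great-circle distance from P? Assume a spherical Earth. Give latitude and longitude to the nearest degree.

≈ 44°S, 88°E

Convert each endpoint to a unit vector on the sphere (x = cos φ cos λ, y = cos φ sin λ, z = sin φ).
The central angle between the endpoints is δ = arccos(p₁·p₂) ≈ 2.417 rad (138.5°).
Interpolate at f = 1/3 with slerp weights a = sin((1−f)δ)/sin δ ≈ 1.507, b = sin(fδ)/sin δ ≈ 1.087.
p = a·p₁ + b·p₂ ≈ (0.027, 0.723, -0.691); φ = arcsin(p_z) ≈ -43.69°, λ = atan2(p_y, p_x) ≈ 87.87°.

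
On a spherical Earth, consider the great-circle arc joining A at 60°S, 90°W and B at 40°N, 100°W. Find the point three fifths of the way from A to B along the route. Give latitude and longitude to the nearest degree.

≈ 0°N, 97°W

From cos δ = sin φ₁ sin φ₂ + cos φ₁ cos φ₂ cos Δλ, the central angle is δ ≈ 1.751 rad (100.3°).
Interpolate at f = 3/5 with slerp weights a = sin((1−f)δ)/sin δ ≈ 0.655, b = sin(fδ)/sin δ ≈ 0.882.
p = a·p₁ + b·p₂ ≈ (-0.117, -0.993, -0.000); φ = arcsin(p_z) ≈ -0.03°, λ = atan2(p_y, p_x) ≈ -96.74°.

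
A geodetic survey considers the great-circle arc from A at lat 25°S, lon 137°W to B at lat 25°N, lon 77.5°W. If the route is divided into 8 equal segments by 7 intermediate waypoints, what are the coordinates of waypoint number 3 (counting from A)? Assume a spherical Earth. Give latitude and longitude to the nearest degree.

≈ lat 7°S, lon 114°W

Write both endpoints as unit vectors p₁, p₂ with components (cos φ cos λ, cos φ sin λ, sin φ).
The central angle between the endpoints is δ = arccos(p₁·p₂) ≈ 1.330 rad (76.2°).
Interpolate at f = 3/8 with slerp weights a = sin((1−f)δ)/sin δ ≈ 0.761, b = sin(fδ)/sin δ ≈ 0.493.
p = a·p₁ + b·p₂ ≈ (-0.408, -0.906, -0.113); φ = arcsin(p_z) ≈ -6.51°, λ = atan2(p_y, p_x) ≈ -114.22°.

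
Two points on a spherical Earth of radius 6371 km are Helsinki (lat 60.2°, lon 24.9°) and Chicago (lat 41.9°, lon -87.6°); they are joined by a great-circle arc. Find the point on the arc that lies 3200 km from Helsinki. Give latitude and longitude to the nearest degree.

Write both endpoints as unit vectors p₁, p₂ with components (cos φ cos λ, cos φ sin λ, sin φ).
The central angle between the endpoints is δ = arccos(p₁·p₂) ≈ 1.117 rad (64.0°). The total great-circle distance is δ·R ≈ 1.117 × 6371 ≈ 7119 km, so the target fraction is f = 3200/7119 ≈ 0.449.
Interpolate at f ≈ 0.449 with slerp weights a = sin((1−f)δ)/sin δ ≈ 0.642, b = sin(fδ)/sin δ ≈ 0.536.
p = a·p₁ + b·p₂ ≈ (0.306, -0.264, 0.915); φ = arcsin(p_z) ≈ 66.16°, λ = atan2(p_y, p_x) ≈ -40.77°.

≈ lat 66°, lon -41°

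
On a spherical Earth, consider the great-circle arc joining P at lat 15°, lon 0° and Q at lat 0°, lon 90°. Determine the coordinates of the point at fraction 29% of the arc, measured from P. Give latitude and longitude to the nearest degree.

≈ lat 13°, lon 27°

The haversine formula gives a central angle δ ≈ 1.571 rad (90.0°) between the endpoints.
Interpolate at f = 0.29 with slerp weights a = sin((1−f)δ)/sin δ ≈ 0.898, b = sin(fδ)/sin δ ≈ 0.440.
p = a·p₁ + b·p₂ ≈ (0.867, 0.440, 0.232); φ = arcsin(p_z) ≈ 13.44°, λ = atan2(p_y, p_x) ≈ 26.89°.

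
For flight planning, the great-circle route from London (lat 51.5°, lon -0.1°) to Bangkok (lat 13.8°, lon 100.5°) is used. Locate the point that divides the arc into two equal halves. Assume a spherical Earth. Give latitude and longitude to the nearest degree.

Convert each endpoint to a unit vector on the sphere (x = cos φ cos λ, y = cos φ sin λ, z = sin φ).
The central angle between the endpoints is δ = arccos(p₁·p₂) ≈ 1.495 rad (85.7°).
Interpolate at f = 1/2 with slerp weights a = sin((1−f)δ)/sin δ ≈ 0.682, b = sin(fδ)/sin δ ≈ 0.682.
p = a·p₁ + b·p₂ ≈ (0.304, 0.650, 0.696); φ = arcsin(p_z) ≈ 44.13°, λ = atan2(p_y, p_x) ≈ 64.96°.

≈ lat 44°, lon 65°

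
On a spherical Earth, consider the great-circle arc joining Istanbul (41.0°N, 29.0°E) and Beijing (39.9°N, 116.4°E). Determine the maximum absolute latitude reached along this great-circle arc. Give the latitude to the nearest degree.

≈ 50°N

The great circle lies in the plane with unit normal n̂ = (p₁ × p₂)/|p₁ × p₂|.
Here n̂_z ≈ +0.647; the vertex latitude is φ_max = arccos|n̂_z| ≈ 49.7°.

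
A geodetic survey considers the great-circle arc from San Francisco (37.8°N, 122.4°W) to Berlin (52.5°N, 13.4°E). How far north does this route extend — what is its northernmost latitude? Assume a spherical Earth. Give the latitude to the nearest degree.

≈ 70°N

The great circle lies in the plane with unit normal n̂ = (p₁ × p₂)/|p₁ × p₂|.
Here n̂_z ≈ +0.339; the vertex latitude is φ_max = arccos|n̂_z| ≈ 70.2°.
Check via Clairaut: cos φ_max = |cos φ₁| · sin C = cos(37.8°)·sin(25.4°) ≈ 0.339, again giving ≈ 70.2°.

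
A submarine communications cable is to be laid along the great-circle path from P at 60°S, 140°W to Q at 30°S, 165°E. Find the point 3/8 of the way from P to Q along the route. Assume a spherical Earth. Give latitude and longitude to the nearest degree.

≈ 52°S, 168°W

Write both endpoints as unit vectors p₁, p₂ with components (cos φ cos λ, cos φ sin λ, sin φ).
The central angle between the endpoints is δ = arccos(p₁·p₂) ≈ 0.821 rad (47.0°).
Interpolate at f = 3/8 with slerp weights a = sin((1−f)δ)/sin δ ≈ 0.671, b = sin(fδ)/sin δ ≈ 0.414.
p = a·p₁ + b·p₂ ≈ (-0.603, -0.123, -0.788); φ = arcsin(p_z) ≈ -52.00°, λ = atan2(p_y, p_x) ≈ -168.50°.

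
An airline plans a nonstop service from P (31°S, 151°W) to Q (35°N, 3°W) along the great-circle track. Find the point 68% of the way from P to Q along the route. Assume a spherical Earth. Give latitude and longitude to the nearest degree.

≈ (22°N, 57°W)

Write both endpoints as unit vectors p₁, p₂ with components (cos φ cos λ, cos φ sin λ, sin φ).
The central angle between the endpoints is δ = arccos(p₁·p₂) ≈ 2.670 rad (153.0°).
Interpolate at f = 0.68 with slerp weights a = sin((1−f)δ)/sin δ ≈ 1.660, b = sin(fδ)/sin δ ≈ 2.136.
p = a·p₁ + b·p₂ ≈ (0.502, -0.782, 0.370); φ = arcsin(p_z) ≈ 21.71°, λ = atan2(p_y, p_x) ≈ -57.26°.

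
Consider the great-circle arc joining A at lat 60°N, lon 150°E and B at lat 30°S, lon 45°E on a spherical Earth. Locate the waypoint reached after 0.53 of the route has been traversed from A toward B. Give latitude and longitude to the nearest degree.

Convert each endpoint to a unit vector on the sphere (x = cos φ cos λ, y = cos φ sin λ, z = sin φ).
The central angle between the endpoints is δ = arccos(p₁·p₂) ≈ 2.147 rad (123.0°).
Interpolate at f = 0.53 with slerp weights a = sin((1−f)δ)/sin δ ≈ 1.010, b = sin(fδ)/sin δ ≈ 1.083.
p = a·p₁ + b·p₂ ≈ (0.226, 0.915, 0.333); φ = arcsin(p_z) ≈ 19.45°, λ = atan2(p_y, p_x) ≈ 76.14°.

≈ lat 19°N, lon 76°E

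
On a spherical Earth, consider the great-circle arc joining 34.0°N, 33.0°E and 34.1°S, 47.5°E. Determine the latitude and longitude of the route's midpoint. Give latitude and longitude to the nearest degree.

Convert each endpoint to a unit vector on the sphere (x = cos φ cos λ, y = cos φ sin λ, z = sin φ).
The central angle between the endpoints is δ = arccos(p₁·p₂) ≈ 1.212 rad (69.4°).
Interpolate at f = 1/2 with slerp weights a = sin((1−f)δ)/sin δ ≈ 0.608, b = sin(fδ)/sin δ ≈ 0.608.
p = a·p₁ + b·p₂ ≈ (0.763, 0.646, -0.001); φ = arcsin(p_z) ≈ -0.05°, λ = atan2(p_y, p_x) ≈ 40.25°.

≈ 0°N, 40°E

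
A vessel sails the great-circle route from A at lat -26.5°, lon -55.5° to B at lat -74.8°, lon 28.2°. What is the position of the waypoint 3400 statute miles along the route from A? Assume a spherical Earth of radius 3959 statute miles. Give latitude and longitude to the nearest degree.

≈ lat -70°, lon -15°

Convert each endpoint to a unit vector on the sphere (x = cos φ cos λ, y = cos φ sin λ, z = sin φ).
The central angle between the endpoints is δ = arccos(p₁·p₂) ≈ 1.097 rad (62.8°). The total great-circle distance is δ·R ≈ 1.097 × 3959 ≈ 4343 mi, so the target fraction is f = 3400/4343 ≈ 0.783.
Interpolate at f ≈ 0.783 with slerp weights a = sin((1−f)δ)/sin δ ≈ 0.265, b = sin(fδ)/sin δ ≈ 0.851.
p = a·p₁ + b·p₂ ≈ (0.331, -0.090, -0.939); φ = arcsin(p_z) ≈ -69.94°, λ = atan2(p_y, p_x) ≈ -15.23°.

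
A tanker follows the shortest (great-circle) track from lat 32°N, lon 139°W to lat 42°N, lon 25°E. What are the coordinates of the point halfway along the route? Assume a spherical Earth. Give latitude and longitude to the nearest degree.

Write both endpoints as unit vectors p₁, p₂ with components (cos φ cos λ, cos φ sin λ, sin φ).
The central angle between the endpoints is δ = arccos(p₁·p₂) ≈ 1.825 rad (104.5°).
Interpolate at f = 1/2 with slerp weights a = sin((1−f)δ)/sin δ ≈ 0.817, b = sin(fδ)/sin δ ≈ 0.817.
p = a·p₁ + b·p₂ ≈ (0.027, -0.198, 0.980); φ = arcsin(p_z) ≈ 78.47°, λ = atan2(p_y, p_x) ≈ -82.13°.

≈ lat 78°N, lon 82°W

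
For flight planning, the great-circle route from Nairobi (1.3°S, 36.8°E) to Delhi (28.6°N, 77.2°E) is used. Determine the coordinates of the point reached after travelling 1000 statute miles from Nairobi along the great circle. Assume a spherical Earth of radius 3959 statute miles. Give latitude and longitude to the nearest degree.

≈ 8°N, 48°E

Write both endpoints as unit vectors p₁, p₂ with components (cos φ cos λ, cos φ sin λ, sin φ).
The central angle between the endpoints is δ = arccos(p₁·p₂) ≈ 0.853 rad (48.9°). The total great-circle distance is δ·R ≈ 0.853 × 3959 ≈ 3378 mi, so the target fraction is f = 1000/3378 ≈ 0.296.
Interpolate at f ≈ 0.296 with slerp weights a = sin((1−f)δ)/sin δ ≈ 0.750, b = sin(fδ)/sin δ ≈ 0.332.
p = a·p₁ + b·p₂ ≈ (0.665, 0.733, 0.142); φ = arcsin(p_z) ≈ 8.15°, λ = atan2(p_y, p_x) ≈ 47.79°.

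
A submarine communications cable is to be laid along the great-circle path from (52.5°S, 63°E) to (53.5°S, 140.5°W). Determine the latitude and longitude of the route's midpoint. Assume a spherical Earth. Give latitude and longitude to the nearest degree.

Convert each endpoint to a unit vector on the sphere (x = cos φ cos λ, y = cos φ sin λ, z = sin φ).
The central angle between the endpoints is δ = arccos(p₁·p₂) ≈ 1.260 rad (72.2°).
Interpolate at f = 1/2 with slerp weights a = sin((1−f)δ)/sin δ ≈ 0.619, b = sin(fδ)/sin δ ≈ 0.619.
p = a·p₁ + b·p₂ ≈ (-0.113, 0.102, -0.988); φ = arcsin(p_z) ≈ -81.26°, λ = atan2(p_y, p_x) ≈ 138.06°.

≈ (81°S, 138°E)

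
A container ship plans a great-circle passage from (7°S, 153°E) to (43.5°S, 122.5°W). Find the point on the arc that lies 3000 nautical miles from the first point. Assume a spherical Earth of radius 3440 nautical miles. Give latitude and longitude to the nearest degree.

≈ (37°S, 163°W)

Write both endpoints as unit vectors p₁, p₂ with components (cos φ cos λ, cos φ sin λ, sin φ).
The central angle between the endpoints is δ = arccos(p₁·p₂) ≈ 1.417 rad (81.2°). The total great-circle distance is δ·R ≈ 1.417 × 3440 ≈ 4876 nmi, so the target fraction is f = 3000/4876 ≈ 0.615.
Interpolate at f ≈ 0.615 with slerp weights a = sin((1−f)δ)/sin δ ≈ 0.525, b = sin(fδ)/sin δ ≈ 0.775.
p = a·p₁ + b·p₂ ≈ (-0.766, -0.238, -0.597); φ = arcsin(p_z) ≈ -36.68°, λ = atan2(p_y, p_x) ≈ -162.77°.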